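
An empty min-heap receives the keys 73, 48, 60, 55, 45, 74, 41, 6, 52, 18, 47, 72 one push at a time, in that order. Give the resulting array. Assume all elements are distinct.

[6, 18, 45, 48, 41, 72, 60, 73, 52, 55, 47, 74]

Insert 73:
  append 73 at index 0 → [73] (no swap needed)
Insert 48:
  append 48 at index 1 → [73, 48]
  48 < parent 73 at index 0, swap → [48, 73]
Insert 60:
  append 60 at index 2 → [48, 73, 60] (no swap needed)
Insert 55:
  append 55 at index 3 → [48, 73, 60, 55]
  55 < parent 73 at index 1, swap → [48, 55, 60, 73]
Insert 45:
  append 45 at index 4 → [48, 55, 60, 73, 45]
  45 < parent 55 at index 1, swap → [48, 45, 60, 73, 55]
  45 < parent 48 at index 0, swap → [45, 48, 60, 73, 55]
Insert 74:
  append 74 at index 5 → [45, 48, 60, 73, 55, 74] (no swap needed)
Insert 41:
  append 41 at index 6 → [45, 48, 60, 73, 55, 74, 41]
  41 < parent 60 at index 2, swap → [45, 48, 41, 73, 55, 74, 60]
  41 < parent 45 at index 0, swap → [41, 48, 45, 73, 55, 74, 60]
Insert 6:
  append 6 at index 7 → [41, 48, 45, 73, 55, 74, 60, 6]
  6 < parent 73 at index 3, swap → [41, 48, 45, 6, 55, 74, 60, 73]
  6 < parent 48 at index 1, swap → [41, 6, 45, 48, 55, 74, 60, 73]
  6 < parent 41 at index 0, swap → [6, 41, 45, 48, 55, 74, 60, 73]
Insert 52:
  append 52 at index 8 → [6, 41, 45, 48, 55, 74, 60, 73, 52] (no swap needed)
Insert 18:
  append 18 at index 9 → [6, 41, 45, 48, 55, 74, 60, 73, 52, 18]
  18 < parent 55 at index 4, swap → [6, 41, 45, 48, 18, 74, 60, 73, 52, 55]
  18 < parent 41 at index 1, swap → [6, 18, 45, 48, 41, 74, 60, 73, 52, 55]
Insert 47:
  append 47 at index 10 → [6, 18, 45, 48, 41, 74, 60, 73, 52, 55, 47] (no swap needed)
Insert 72:
  append 72 at index 11 → [6, 18, 45, 48, 41, 74, 60, 73, 52, 55, 47, 72]
  72 < parent 74 at index 5, swap → [6, 18, 45, 48, 41, 72, 60, 73, 52, 55, 47, 74]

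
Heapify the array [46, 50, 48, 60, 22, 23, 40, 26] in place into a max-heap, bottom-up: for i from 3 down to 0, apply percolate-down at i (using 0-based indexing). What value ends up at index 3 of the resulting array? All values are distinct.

46

sift down from index 3: already satisfies heap property
sift down from index 2: already satisfies heap property
sift down from index 1:
  50 vs larger child 60 at index 3, swap → [46, 60, 48, 50, 22, 23, 40, 26]
sift down from index 0:
  46 vs larger child 60 at index 1, swap → [60, 46, 48, 50, 22, 23, 40, 26]
  46 vs larger child 50 at index 3, swap → [60, 50, 48, 46, 22, 23, 40, 26]
resulting array: [60, 50, 48, 46, 22, 23, 40, 26]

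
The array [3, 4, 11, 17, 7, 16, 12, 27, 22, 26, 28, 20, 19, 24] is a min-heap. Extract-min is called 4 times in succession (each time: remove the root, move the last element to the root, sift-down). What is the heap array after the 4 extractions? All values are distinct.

[12, 17, 16, 19, 24, 28, 20, 27, 22, 26]

extract-min #1 returns 3:
  remove root 3; move last element 24 to root → [24, 4, 11, 17, 7, 16, 12, 27, 22, 26, 28, 20, 19]
  24 vs smaller child 4 at index 1, swap → [4, 24, 11, 17, 7, 16, 12, 27, 22, 26, 28, 20, 19]
  24 vs smaller child 7 at index 4, swap → [4, 7, 11, 17, 24, 16, 12, 27, 22, 26, 28, 20, 19]
extract-min #2 returns 4:
  remove root 4; move last element 19 to root → [19, 7, 11, 17, 24, 16, 12, 27, 22, 26, 28, 20]
  19 vs smaller child 7 at index 1, swap → [7, 19, 11, 17, 24, 16, 12, 27, 22, 26, 28, 20]
  19 vs smaller child 17 at index 3, swap → [7, 17, 11, 19, 24, 16, 12, 27, 22, 26, 28, 20]
extract-min #3 returns 7:
  remove root 7; move last element 20 to root → [20, 17, 11, 19, 24, 16, 12, 27, 22, 26, 28]
  20 vs smaller child 11 at index 2, swap → [11, 17, 20, 19, 24, 16, 12, 27, 22, 26, 28]
  20 vs smaller child 12 at index 6, swap → [11, 17, 12, 19, 24, 16, 20, 27, 22, 26, 28]
extract-min #4 returns 11:
  remove root 11; move last element 28 to root → [28, 17, 12, 19, 24, 16, 20, 27, 22, 26]
  28 vs smaller child 12 at index 2, swap → [12, 17, 28, 19, 24, 16, 20, 27, 22, 26]
  28 vs smaller child 16 at index 5, swap → [12, 17, 16, 19, 24, 28, 20, 27, 22, 26]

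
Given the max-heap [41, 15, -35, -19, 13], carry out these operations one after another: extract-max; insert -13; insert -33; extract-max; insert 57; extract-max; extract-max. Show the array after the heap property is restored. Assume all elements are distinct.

extract-max → returns 41:
  remove root 41; move last element 13 to root → [13, 15, -35, -19]
  13 vs larger child 15 at index 1, swap → [15, 13, -35, -19]
insert -13:
  append -13 at index 4 → [15, 13, -35, -19, -13] (no swap needed)
insert -33:
  append -33 at index 5 → [15, 13, -35, -19, -13, -33]
  -33 > parent -35 at index 2, swap → [15, 13, -33, -19, -13, -35]
extract-max → returns 15:
  remove root 15; move last element -35 to root → [-35, 13, -33, -19, -13]
  -35 vs larger child 13 at index 1, swap → [13, -35, -33, -19, -13]
  -35 vs larger child -13 at index 4, swap → [13, -13, -33, -19, -35]
insert 57:
  append 57 at index 5 → [13, -13, -33, -19, -35, 57]
  57 > parent -33 at index 2, swap → [13, -13, 57, -19, -35, -33]
  57 > parent 13 at index 0, swap → [57, -13, 13, -19, -35, -33]
extract-max → returns 57:
  remove root 57; move last element -33 to root → [-33, -13, 13, -19, -35]
  -33 vs larger child 13 at index 2, swap → [13, -13, -33, -19, -35]
extract-max → returns 13:
  remove root 13; move last element -35 to root → [-35, -13, -33, -19]
  -35 vs larger child -13 at index 1, swap → [-13, -35, -33, -19]
  -35 vs only child -19 at index 3, swap → [-13, -19, -33, -35]

[-13, -19, -33, -35]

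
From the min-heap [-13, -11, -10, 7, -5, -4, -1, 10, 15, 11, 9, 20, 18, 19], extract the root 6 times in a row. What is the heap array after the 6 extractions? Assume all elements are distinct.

[7, 9, 11, 10, 15, 18, 19, 20]

extract-min #1 returns -13:
  remove root -13; move last element 19 to root → [19, -11, -10, 7, -5, -4, -1, 10, 15, 11, 9, 20, 18]
  19 vs smaller child -11 at index 1, swap → [-11, 19, -10, 7, -5, -4, -1, 10, 15, 11, 9, 20, 18]
  19 vs smaller child -5 at index 4, swap → [-11, -5, -10, 7, 19, -4, -1, 10, 15, 11, 9, 20, 18]
  19 vs smaller child 9 at index 10, swap → [-11, -5, -10, 7, 9, -4, -1, 10, 15, 11, 19, 20, 18]
extract-min #2 returns -11:
  remove root -11; move last element 18 to root → [18, -5, -10, 7, 9, -4, -1, 10, 15, 11, 19, 20]
  18 vs smaller child -10 at index 2, swap → [-10, -5, 18, 7, 9, -4, -1, 10, 15, 11, 19, 20]
  18 vs smaller child -4 at index 5, swap → [-10, -5, -4, 7, 9, 18, -1, 10, 15, 11, 19, 20]
extract-min #3 returns -10:
  remove root -10; move last element 20 to root → [20, -5, -4, 7, 9, 18, -1, 10, 15, 11, 19]
  20 vs smaller child -5 at index 1, swap → [-5, 20, -4, 7, 9, 18, -1, 10, 15, 11, 19]
  20 vs smaller child 7 at index 3, swap → [-5, 7, -4, 20, 9, 18, -1, 10, 15, 11, 19]
  20 vs smaller child 10 at index 7, swap → [-5, 7, -4, 10, 9, 18, -1, 20, 15, 11, 19]
extract-min #4 returns -5:
  remove root -5; move last element 19 to root → [19, 7, -4, 10, 9, 18, -1, 20, 15, 11]
  19 vs smaller child -4 at index 2, swap → [-4, 7, 19, 10, 9, 18, -1, 20, 15, 11]
  19 vs smaller child -1 at index 6, swap → [-4, 7, -1, 10, 9, 18, 19, 20, 15, 11]
extract-min #5 returns -4:
  remove root -4; move last element 11 to root → [11, 7, -1, 10, 9, 18, 19, 20, 15]
  11 vs smaller child -1 at index 2, swap → [-1, 7, 11, 10, 9, 18, 19, 20, 15]
extract-min #6 returns -1:
  remove root -1; move last element 15 to root → [15, 7, 11, 10, 9, 18, 19, 20]
  15 vs smaller child 7 at index 1, swap → [7, 15, 11, 10, 9, 18, 19, 20]
  15 vs smaller child 9 at index 4, swap → [7, 9, 11, 10, 15, 18, 19, 20]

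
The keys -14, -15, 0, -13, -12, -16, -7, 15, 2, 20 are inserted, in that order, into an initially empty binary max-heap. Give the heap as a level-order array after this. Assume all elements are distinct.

[20, 15, -7, 0, 2, -16, -14, -15, -12, -13]

Insert -14:
  append -14 at index 0 → [-14] (no swap needed)
Insert -15:
  append -15 at index 1 → [-14, -15] (no swap needed)
Insert 0:
  append 0 at index 2 → [-14, -15, 0]
  0 > parent -14 at index 0, swap → [0, -15, -14]
Insert -13:
  append -13 at index 3 → [0, -15, -14, -13]
  -13 > parent -15 at index 1, swap → [0, -13, -14, -15]
Insert -12:
  append -12 at index 4 → [0, -13, -14, -15, -12]
  -12 > parent -13 at index 1, swap → [0, -12, -14, -15, -13]
Insert -16:
  append -16 at index 5 → [0, -12, -14, -15, -13, -16] (no swap needed)
Insert -7:
  append -7 at index 6 → [0, -12, -14, -15, -13, -16, -7]
  -7 > parent -14 at index 2, swap → [0, -12, -7, -15, -13, -16, -14]
Insert 15:
  append 15 at index 7 → [0, -12, -7, -15, -13, -16, -14, 15]
  15 > parent -15 at index 3, swap → [0, -12, -7, 15, -13, -16, -14, -15]
  15 > parent -12 at index 1, swap → [0, 15, -7, -12, -13, -16, -14, -15]
  15 > parent 0 at index 0, swap → [15, 0, -7, -12, -13, -16, -14, -15]
Insert 2:
  append 2 at index 8 → [15, 0, -7, -12, -13, -16, -14, -15, 2]
  2 > parent -12 at index 3, swap → [15, 0, -7, 2, -13, -16, -14, -15, -12]
  2 > parent 0 at index 1, swap → [15, 2, -7, 0, -13, -16, -14, -15, -12]
Insert 20:
  append 20 at index 9 → [15, 2, -7, 0, -13, -16, -14, -15, -12, 20]
  20 > parent -13 at index 4, swap → [15, 2, -7, 0, 20, -16, -14, -15, -12, -13]
  20 > parent 2 at index 1, swap → [15, 20, -7, 0, 2, -16, -14, -15, -12, -13]
  20 > parent 15 at index 0, swap → [20, 15, -7, 0, 2, -16, -14, -15, -12, -13]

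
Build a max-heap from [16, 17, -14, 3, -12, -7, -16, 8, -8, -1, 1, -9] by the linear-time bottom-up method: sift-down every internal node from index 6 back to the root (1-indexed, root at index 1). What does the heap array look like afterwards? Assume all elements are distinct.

sift down from index 6: already satisfies heap property
sift down from index 5:
  -12 vs larger child 1 at index 11, swap → [16, 17, -14, 3, 1, -7, -16, 8, -8, -1, -12, -9]
sift down from index 4:
  3 vs larger child 8 at index 8, swap → [16, 17, -14, 8, 1, -7, -16, 3, -8, -1, -12, -9]
sift down from index 3:
  -14 vs larger child -7 at index 6, swap → [16, 17, -7, 8, 1, -14, -16, 3, -8, -1, -12, -9]
  -14 vs only child -9 at index 12, swap → [16, 17, -7, 8, 1, -9, -16, 3, -8, -1, -12, -14]
sift down from index 2: already satisfies heap property
sift down from index 1:
  16 vs larger child 17 at index 2, swap → [17, 16, -7, 8, 1, -9, -16, 3, -8, -1, -12, -14]

[17, 16, -7, 8, 1, -9, -16, 3, -8, -1, -12, -14]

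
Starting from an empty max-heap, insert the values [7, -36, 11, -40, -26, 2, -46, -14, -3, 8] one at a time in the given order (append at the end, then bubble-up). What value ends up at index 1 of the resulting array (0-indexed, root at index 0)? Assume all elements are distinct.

Insert 7:
  append 7 at index 0 → [7] (no swap needed)
Insert -36:
  append -36 at index 1 → [7, -36] (no swap needed)
Insert 11:
  append 11 at index 2 → [7, -36, 11]
  11 > parent 7 at index 0, swap → [11, -36, 7]
Insert -40:
  append -40 at index 3 → [11, -36, 7, -40] (no swap needed)
Insert -26:
  append -26 at index 4 → [11, -36, 7, -40, -26]
  -26 > parent -36 at index 1, swap → [11, -26, 7, -40, -36]
Insert 2:
  append 2 at index 5 → [11, -26, 7, -40, -36, 2] (no swap needed)
Insert -46:
  append -46 at index 6 → [11, -26, 7, -40, -36, 2, -46] (no swap needed)
Insert -14:
  append -14 at index 7 → [11, -26, 7, -40, -36, 2, -46, -14]
  -14 > parent -40 at index 3, swap → [11, -26, 7, -14, -36, 2, -46, -40]
  -14 > parent -26 at index 1, swap → [11, -14, 7, -26, -36, 2, -46, -40]
Insert -3:
  append -3 at index 8 → [11, -14, 7, -26, -36, 2, -46, -40, -3]
  -3 > parent -26 at index 3, swap → [11, -14, 7, -3, -36, 2, -46, -40, -26]
  -3 > parent -14 at index 1, swap → [11, -3, 7, -14, -36, 2, -46, -40, -26]
Insert 8:
  append 8 at index 9 → [11, -3, 7, -14, -36, 2, -46, -40, -26, 8]
  8 > parent -36 at index 4, swap → [11, -3, 7, -14, 8, 2, -46, -40, -26, -36]
  8 > parent -3 at index 1, swap → [11, 8, 7, -14, -3, 2, -46, -40, -26, -36]
resulting array: [11, 8, 7, -14, -3, 2, -46, -40, -26, -36]

8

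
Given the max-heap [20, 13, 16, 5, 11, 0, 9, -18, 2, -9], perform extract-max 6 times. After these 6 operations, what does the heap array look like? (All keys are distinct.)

[2, -9, 0, -18]

extract-max #1 returns 20:
  remove root 20; move last element -9 to root → [-9, 13, 16, 5, 11, 0, 9, -18, 2]
  -9 vs larger child 16 at index 2, swap → [16, 13, -9, 5, 11, 0, 9, -18, 2]
  -9 vs larger child 9 at index 6, swap → [16, 13, 9, 5, 11, 0, -9, -18, 2]
extract-max #2 returns 16:
  remove root 16; move last element 2 to root → [2, 13, 9, 5, 11, 0, -9, -18]
  2 vs larger child 13 at index 1, swap → [13, 2, 9, 5, 11, 0, -9, -18]
  2 vs larger child 11 at index 4, swap → [13, 11, 9, 5, 2, 0, -9, -18]
extract-max #3 returns 13:
  remove root 13; move last element -18 to root → [-18, 11, 9, 5, 2, 0, -9]
  -18 vs larger child 11 at index 1, swap → [11, -18, 9, 5, 2, 0, -9]
  -18 vs larger child 5 at index 3, swap → [11, 5, 9, -18, 2, 0, -9]
extract-max #4 returns 11:
  remove root 11; move last element -9 to root → [-9, 5, 9, -18, 2, 0]
  -9 vs larger child 9 at index 2, swap → [9, 5, -9, -18, 2, 0]
  -9 vs only child 0 at index 5, swap → [9, 5, 0, -18, 2, -9]
extract-max #5 returns 9:
  remove root 9; move last element -9 to root → [-9, 5, 0, -18, 2]
  -9 vs larger child 5 at index 1, swap → [5, -9, 0, -18, 2]
  -9 vs larger child 2 at index 4, swap → [5, 2, 0, -18, -9]
extract-max #6 returns 5:
  remove root 5; move last element -9 to root → [-9, 2, 0, -18]
  -9 vs larger child 2 at index 1, swap → [2, -9, 0, -18]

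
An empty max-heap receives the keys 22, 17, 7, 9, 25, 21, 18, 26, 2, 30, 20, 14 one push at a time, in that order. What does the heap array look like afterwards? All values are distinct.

Insert 22:
  append 22 at index 0 → [22] (no swap needed)
Insert 17:
  append 17 at index 1 → [22, 17] (no swap needed)
Insert 7:
  append 7 at index 2 → [22, 17, 7] (no swap needed)
Insert 9:
  append 9 at index 3 → [22, 17, 7, 9] (no swap needed)
Insert 25:
  append 25 at index 4 → [22, 17, 7, 9, 25]
  25 > parent 17 at index 1, swap → [22, 25, 7, 9, 17]
  25 > parent 22 at index 0, swap → [25, 22, 7, 9, 17]
Insert 21:
  append 21 at index 5 → [25, 22, 7, 9, 17, 21]
  21 > parent 7 at index 2, swap → [25, 22, 21, 9, 17, 7]
Insert 18:
  append 18 at index 6 → [25, 22, 21, 9, 17, 7, 18] (no swap needed)
Insert 26:
  append 26 at index 7 → [25, 22, 21, 9, 17, 7, 18, 26]
  26 > parent 9 at index 3, swap → [25, 22, 21, 26, 17, 7, 18, 9]
  26 > parent 22 at index 1, swap → [25, 26, 21, 22, 17, 7, 18, 9]
  26 > parent 25 at index 0, swap → [26, 25, 21, 22, 17, 7, 18, 9]
Insert 2:
  append 2 at index 8 → [26, 25, 21, 22, 17, 7, 18, 9, 2] (no swap needed)
Insert 30:
  append 30 at index 9 → [26, 25, 21, 22, 17, 7, 18, 9, 2, 30]
  30 > parent 17 at index 4, swap → [26, 25, 21, 22, 30, 7, 18, 9, 2, 17]
  30 > parent 25 at index 1, swap → [26, 30, 21, 22, 25, 7, 18, 9, 2, 17]
  30 > parent 26 at index 0, swap → [30, 26, 21, 22, 25, 7, 18, 9, 2, 17]
Insert 20:
  append 20 at index 10 → [30, 26, 21, 22, 25, 7, 18, 9, 2, 17, 20] (no swap needed)
Insert 14:
  append 14 at index 11 → [30, 26, 21, 22, 25, 7, 18, 9, 2, 17, 20, 14]
  14 > parent 7 at index 5, swap → [30, 26, 21, 22, 25, 14, 18, 9, 2, 17, 20, 7]

[30, 26, 21, 22, 25, 14, 18, 9, 2, 17, 20, 7]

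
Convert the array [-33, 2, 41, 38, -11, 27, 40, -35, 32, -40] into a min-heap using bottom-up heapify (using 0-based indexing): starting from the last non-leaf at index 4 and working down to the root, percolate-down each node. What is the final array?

sift down from index 4:
  -11 vs only child -40 at index 9, swap → [-33, 2, 41, 38, -40, 27, 40, -35, 32, -11]
sift down from index 3:
  38 vs smaller child -35 at index 7, swap → [-33, 2, 41, -35, -40, 27, 40, 38, 32, -11]
sift down from index 2:
  41 vs smaller child 27 at index 5, swap → [-33, 2, 27, -35, -40, 41, 40, 38, 32, -11]
sift down from index 1:
  2 vs smaller child -40 at index 4, swap → [-33, -40, 27, -35, 2, 41, 40, 38, 32, -11]
  2 vs only child -11 at index 9, swap → [-33, -40, 27, -35, -11, 41, 40, 38, 32, 2]
sift down from index 0:
  -33 vs smaller child -40 at index 1, swap → [-40, -33, 27, -35, -11, 41, 40, 38, 32, 2]
  -33 vs smaller child -35 at index 3, swap → [-40, -35, 27, -33, -11, 41, 40, 38, 32, 2]

[-40, -35, 27, -33, -11, 41, 40, 38, 32, 2]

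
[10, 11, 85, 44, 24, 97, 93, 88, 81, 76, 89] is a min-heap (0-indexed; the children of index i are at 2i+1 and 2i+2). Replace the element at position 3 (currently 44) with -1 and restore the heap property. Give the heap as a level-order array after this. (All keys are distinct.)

[-1, 10, 85, 11, 24, 97, 93, 88, 81, 76, 89]

set index 3 from 44 to -1 → [10, 11, 85, -1, 24, 97, 93, 88, 81, 76, 89]
-1 < parent 11 at index 1, swap → [10, -1, 85, 11, 24, 97, 93, 88, 81, 76, 89]
-1 < parent 10 at index 0, swap → [-1, 10, 85, 11, 24, 97, 93, 88, 81, 76, 89]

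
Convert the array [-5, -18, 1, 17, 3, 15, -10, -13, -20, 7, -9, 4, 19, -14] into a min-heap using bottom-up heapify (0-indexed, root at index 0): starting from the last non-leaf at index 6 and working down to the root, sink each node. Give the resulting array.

sift down from index 6:
  -10 vs only child -14 at index 13, swap → [-5, -18, 1, 17, 3, 15, -14, -13, -20, 7, -9, 4, 19, -10]
sift down from index 5:
  15 vs smaller child 4 at index 11, swap → [-5, -18, 1, 17, 3, 4, -14, -13, -20, 7, -9, 15, 19, -10]
sift down from index 4:
  3 vs smaller child -9 at index 10, swap → [-5, -18, 1, 17, -9, 4, -14, -13, -20, 7, 3, 15, 19, -10]
sift down from index 3:
  17 vs smaller child -20 at index 8, swap → [-5, -18, 1, -20, -9, 4, -14, -13, 17, 7, 3, 15, 19, -10]
sift down from index 2:
  1 vs smaller child -14 at index 6, swap → [-5, -18, -14, -20, -9, 4, 1, -13, 17, 7, 3, 15, 19, -10]
  1 vs only child -10 at index 13, swap → [-5, -18, -14, -20, -9, 4, -10, -13, 17, 7, 3, 15, 19, 1]
sift down from index 1:
  -18 vs smaller child -20 at index 3, swap → [-5, -20, -14, -18, -9, 4, -10, -13, 17, 7, 3, 15, 19, 1]
sift down from index 0:
  -5 vs smaller child -20 at index 1, swap → [-20, -5, -14, -18, -9, 4, -10, -13, 17, 7, 3, 15, 19, 1]
  -5 vs smaller child -18 at index 3, swap → [-20, -18, -14, -5, -9, 4, -10, -13, 17, 7, 3, 15, 19, 1]
  -5 vs smaller child -13 at index 7, swap → [-20, -18, -14, -13, -9, 4, -10, -5, 17, 7, 3, 15, 19, 1]

[-20, -18, -14, -13, -9, 4, -10, -5, 17, 7, 3, 15, 19, 1]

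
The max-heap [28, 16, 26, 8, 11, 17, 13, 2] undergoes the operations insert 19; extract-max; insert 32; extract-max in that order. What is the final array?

insert 19:
  append 19 at index 8 → [28, 16, 26, 8, 11, 17, 13, 2, 19]
  19 > parent 8 at index 3, swap → [28, 16, 26, 19, 11, 17, 13, 2, 8]
  19 > parent 16 at index 1, swap → [28, 19, 26, 16, 11, 17, 13, 2, 8]
extract-max → returns 28:
  remove root 28; move last element 8 to root → [8, 19, 26, 16, 11, 17, 13, 2]
  8 vs larger child 26 at index 2, swap → [26, 19, 8, 16, 11, 17, 13, 2]
  8 vs larger child 17 at index 5, swap → [26, 19, 17, 16, 11, 8, 13, 2]
insert 32:
  append 32 at index 8 → [26, 19, 17, 16, 11, 8, 13, 2, 32]
  32 > parent 16 at index 3, swap → [26, 19, 17, 32, 11, 8, 13, 2, 16]
  32 > parent 19 at index 1, swap → [26, 32, 17, 19, 11, 8, 13, 2, 16]
  32 > parent 26 at index 0, swap → [32, 26, 17, 19, 11, 8, 13, 2, 16]
extract-max → returns 32:
  remove root 32; move last element 16 to root → [16, 26, 17, 19, 11, 8, 13, 2]
  16 vs larger child 26 at index 1, swap → [26, 16, 17, 19, 11, 8, 13, 2]
  16 vs larger child 19 at index 3, swap → [26, 19, 17, 16, 11, 8, 13, 2]

[26, 19, 17, 16, 11, 8, 13, 2]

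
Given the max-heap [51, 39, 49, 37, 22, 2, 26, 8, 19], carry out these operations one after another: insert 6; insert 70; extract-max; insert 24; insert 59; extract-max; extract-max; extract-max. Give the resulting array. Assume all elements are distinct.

[39, 37, 26, 19, 24, 2, 22, 8, 6]

insert 6:
  append 6 at index 9 → [51, 39, 49, 37, 22, 2, 26, 8, 19, 6] (no swap needed)
insert 70:
  append 70 at index 10 → [51, 39, 49, 37, 22, 2, 26, 8, 19, 6, 70]
  70 > parent 22 at index 4, swap → [51, 39, 49, 37, 70, 2, 26, 8, 19, 6, 22]
  70 > parent 39 at index 1, swap → [51, 70, 49, 37, 39, 2, 26, 8, 19, 6, 22]
  70 > parent 51 at index 0, swap → [70, 51, 49, 37, 39, 2, 26, 8, 19, 6, 22]
extract-max → returns 70:
  remove root 70; move last element 22 to root → [22, 51, 49, 37, 39, 2, 26, 8, 19, 6]
  22 vs larger child 51 at index 1, swap → [51, 22, 49, 37, 39, 2, 26, 8, 19, 6]
  22 vs larger child 39 at index 4, swap → [51, 39, 49, 37, 22, 2, 26, 8, 19, 6]
insert 24:
  append 24 at index 10 → [51, 39, 49, 37, 22, 2, 26, 8, 19, 6, 24]
  24 > parent 22 at index 4, swap → [51, 39, 49, 37, 24, 2, 26, 8, 19, 6, 22]
insert 59:
  append 59 at index 11 → [51, 39, 49, 37, 24, 2, 26, 8, 19, 6, 22, 59]
  59 > parent 2 at index 5, swap → [51, 39, 49, 37, 24, 59, 26, 8, 19, 6, 22, 2]
  59 > parent 49 at index 2, swap → [51, 39, 59, 37, 24, 49, 26, 8, 19, 6, 22, 2]
  59 > parent 51 at index 0, swap → [59, 39, 51, 37, 24, 49, 26, 8, 19, 6, 22, 2]
extract-max → returns 59:
  remove root 59; move last element 2 to root → [2, 39, 51, 37, 24, 49, 26, 8, 19, 6, 22]
  2 vs larger child 51 at index 2, swap → [51, 39, 2, 37, 24, 49, 26, 8, 19, 6, 22]
  2 vs larger child 49 at index 5, swap → [51, 39, 49, 37, 24, 2, 26, 8, 19, 6, 22]
extract-max → returns 51:
  remove root 51; move last element 22 to root → [22, 39, 49, 37, 24, 2, 26, 8, 19, 6]
  22 vs larger child 49 at index 2, swap → [49, 39, 22, 37, 24, 2, 26, 8, 19, 6]
  22 vs larger child 26 at index 6, swap → [49, 39, 26, 37, 24, 2, 22, 8, 19, 6]
extract-max → returns 49:
  remove root 49; move last element 6 to root → [6, 39, 26, 37, 24, 2, 22, 8, 19]
  6 vs larger child 39 at index 1, swap → [39, 6, 26, 37, 24, 2, 22, 8, 19]
  6 vs larger child 37 at index 3, swap → [39, 37, 26, 6, 24, 2, 22, 8, 19]
  6 vs larger child 19 at index 8, swap → [39, 37, 26, 19, 24, 2, 22, 8, 6]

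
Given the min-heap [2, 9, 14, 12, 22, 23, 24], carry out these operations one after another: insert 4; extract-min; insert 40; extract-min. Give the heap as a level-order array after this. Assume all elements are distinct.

[9, 12, 14, 40, 22, 23, 24]

insert 4:
  append 4 at index 7 → [2, 9, 14, 12, 22, 23, 24, 4]
  4 < parent 12 at index 3, swap → [2, 9, 14, 4, 22, 23, 24, 12]
  4 < parent 9 at index 1, swap → [2, 4, 14, 9, 22, 23, 24, 12]
extract-min → returns 2:
  remove root 2; move last element 12 to root → [12, 4, 14, 9, 22, 23, 24]
  12 vs smaller child 4 at index 1, swap → [4, 12, 14, 9, 22, 23, 24]
  12 vs smaller child 9 at index 3, swap → [4, 9, 14, 12, 22, 23, 24]
insert 40:
  append 40 at index 7 → [4, 9, 14, 12, 22, 23, 24, 40] (no swap needed)
extract-min → returns 4:
  remove root 4; move last element 40 to root → [40, 9, 14, 12, 22, 23, 24]
  40 vs smaller child 9 at index 1, swap → [9, 40, 14, 12, 22, 23, 24]
  40 vs smaller child 12 at index 3, swap → [9, 12, 14, 40, 22, 23, 24]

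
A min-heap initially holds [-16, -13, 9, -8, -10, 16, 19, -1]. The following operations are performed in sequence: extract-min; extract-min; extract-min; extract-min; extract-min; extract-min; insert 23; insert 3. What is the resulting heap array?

[3, 16, 23, 19]

extract-min → returns -16:
  remove root -16; move last element -1 to root → [-1, -13, 9, -8, -10, 16, 19]
  -1 vs smaller child -13 at index 1, swap → [-13, -1, 9, -8, -10, 16, 19]
  -1 vs smaller child -10 at index 4, swap → [-13, -10, 9, -8, -1, 16, 19]
extract-min → returns -13:
  remove root -13; move last element 19 to root → [19, -10, 9, -8, -1, 16]
  19 vs smaller child -10 at index 1, swap → [-10, 19, 9, -8, -1, 16]
  19 vs smaller child -8 at index 3, swap → [-10, -8, 9, 19, -1, 16]
extract-min → returns -10:
  remove root -10; move last element 16 to root → [16, -8, 9, 19, -1]
  16 vs smaller child -8 at index 1, swap → [-8, 16, 9, 19, -1]
  16 vs smaller child -1 at index 4, swap → [-8, -1, 9, 19, 16]
extract-min → returns -8:
  remove root -8; move last element 16 to root → [16, -1, 9, 19]
  16 vs smaller child -1 at index 1, swap → [-1, 16, 9, 19]
extract-min → returns -1:
  remove root -1; move last element 19 to root → [19, 16, 9]
  19 vs smaller child 9 at index 2, swap → [9, 16, 19]
extract-min → returns 9:
  remove root 9; move last element 19 to root → [19, 16]
  19 vs only child 16 at index 1, swap → [16, 19]
insert 23:
  append 23 at index 2 → [16, 19, 23] (no swap needed)
insert 3:
  append 3 at index 3 → [16, 19, 23, 3]
  3 < parent 19 at index 1, swap → [16, 3, 23, 19]
  3 < parent 16 at index 0, swap → [3, 16, 23, 19]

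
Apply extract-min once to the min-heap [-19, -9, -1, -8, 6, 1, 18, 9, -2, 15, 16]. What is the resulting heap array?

remove root -19; move last element 16 to root → [16, -9, -1, -8, 6, 1, 18, 9, -2, 15]
16 vs smaller child -9 at index 1, swap → [-9, 16, -1, -8, 6, 1, 18, 9, -2, 15]
16 vs smaller child -8 at index 3, swap → [-9, -8, -1, 16, 6, 1, 18, 9, -2, 15]
16 vs smaller child -2 at index 8, swap → [-9, -8, -1, -2, 6, 1, 18, 9, 16, 15]

[-9, -8, -1, -2, 6, 1, 18, 9, 16, 15]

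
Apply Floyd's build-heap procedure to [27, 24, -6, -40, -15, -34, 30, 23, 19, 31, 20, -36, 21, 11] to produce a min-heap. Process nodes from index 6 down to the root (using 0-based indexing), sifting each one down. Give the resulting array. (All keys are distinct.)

[-40, -15, -36, 19, 20, -34, 11, 23, 24, 31, 27, -6, 21, 30]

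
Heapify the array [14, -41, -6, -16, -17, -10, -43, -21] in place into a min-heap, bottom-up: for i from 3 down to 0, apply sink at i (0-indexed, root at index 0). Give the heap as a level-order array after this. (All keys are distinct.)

[-43, -41, -10, -21, -17, 14, -6, -16]

sift down from index 3:
  -16 vs only child -21 at index 7, swap → [14, -41, -6, -21, -17, -10, -43, -16]
sift down from index 2:
  -6 vs smaller child -43 at index 6, swap → [14, -41, -43, -21, -17, -10, -6, -16]
sift down from index 1: already satisfies heap property
sift down from index 0:
  14 vs smaller child -43 at index 2, swap → [-43, -41, 14, -21, -17, -10, -6, -16]
  14 vs smaller child -10 at index 5, swap → [-43, -41, -10, -21, -17, 14, -6, -16]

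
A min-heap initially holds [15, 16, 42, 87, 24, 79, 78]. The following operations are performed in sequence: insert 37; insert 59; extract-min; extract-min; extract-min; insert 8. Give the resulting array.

[8, 59, 37, 87, 78, 79, 42]

insert 37:
  append 37 at index 7 → [15, 16, 42, 87, 24, 79, 78, 37]
  37 < parent 87 at index 3, swap → [15, 16, 42, 37, 24, 79, 78, 87]
insert 59:
  append 59 at index 8 → [15, 16, 42, 37, 24, 79, 78, 87, 59] (no swap needed)
extract-min → returns 15:
  remove root 15; move last element 59 to root → [59, 16, 42, 37, 24, 79, 78, 87]
  59 vs smaller child 16 at index 1, swap → [16, 59, 42, 37, 24, 79, 78, 87]
  59 vs smaller child 24 at index 4, swap → [16, 24, 42, 37, 59, 79, 78, 87]
extract-min → returns 16:
  remove root 16; move last element 87 to root → [87, 24, 42, 37, 59, 79, 78]
  87 vs smaller child 24 at index 1, swap → [24, 87, 42, 37, 59, 79, 78]
  87 vs smaller child 37 at index 3, swap → [24, 37, 42, 87, 59, 79, 78]
extract-min → returns 24:
  remove root 24; move last element 78 to root → [78, 37, 42, 87, 59, 79]
  78 vs smaller child 37 at index 1, swap → [37, 78, 42, 87, 59, 79]
  78 vs smaller child 59 at index 4, swap → [37, 59, 42, 87, 78, 79]
insert 8:
  append 8 at index 6 → [37, 59, 42, 87, 78, 79, 8]
  8 < parent 42 at index 2, swap → [37, 59, 8, 87, 78, 79, 42]
  8 < parent 37 at index 0, swap → [8, 59, 37, 87, 78, 79, 42]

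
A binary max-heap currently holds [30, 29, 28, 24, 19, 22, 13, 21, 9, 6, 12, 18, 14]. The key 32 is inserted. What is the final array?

[32, 29, 30, 24, 19, 22, 28, 21, 9, 6, 12, 18, 14, 13]

append 32 at index 13 → [30, 29, 28, 24, 19, 22, 13, 21, 9, 6, 12, 18, 14, 32]
32 > parent 13 at index 6, swap → [30, 29, 28, 24, 19, 22, 32, 21, 9, 6, 12, 18, 14, 13]
32 > parent 28 at index 2, swap → [30, 29, 32, 24, 19, 22, 28, 21, 9, 6, 12, 18, 14, 13]
32 > parent 30 at index 0, swap → [32, 29, 30, 24, 19, 22, 28, 21, 9, 6, 12, 18, 14, 13]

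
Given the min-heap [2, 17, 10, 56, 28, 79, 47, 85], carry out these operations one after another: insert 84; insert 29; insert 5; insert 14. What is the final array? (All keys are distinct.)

[2, 5, 10, 56, 17, 14, 47, 85, 84, 29, 28, 79]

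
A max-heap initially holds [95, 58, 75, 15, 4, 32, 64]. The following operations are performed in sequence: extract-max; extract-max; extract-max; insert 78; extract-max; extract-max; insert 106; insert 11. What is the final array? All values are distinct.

extract-max → returns 95:
  remove root 95; move last element 64 to root → [64, 58, 75, 15, 4, 32]
  64 vs larger child 75 at index 2, swap → [75, 58, 64, 15, 4, 32]
extract-max → returns 75:
  remove root 75; move last element 32 to root → [32, 58, 64, 15, 4]
  32 vs larger child 64 at index 2, swap → [64, 58, 32, 15, 4]
extract-max → returns 64:
  remove root 64; move last element 4 to root → [4, 58, 32, 15]
  4 vs larger child 58 at index 1, swap → [58, 4, 32, 15]
  4 vs only child 15 at index 3, swap → [58, 15, 32, 4]
insert 78:
  append 78 at index 4 → [58, 15, 32, 4, 78]
  78 > parent 15 at index 1, swap → [58, 78, 32, 4, 15]
  78 > parent 58 at index 0, swap → [78, 58, 32, 4, 15]
extract-max → returns 78:
  remove root 78; move last element 15 to root → [15, 58, 32, 4]
  15 vs larger child 58 at index 1, swap → [58, 15, 32, 4]
extract-max → returns 58:
  remove root 58; move last element 4 to root → [4, 15, 32]
  4 vs larger child 32 at index 2, swap → [32, 15, 4]
insert 106:
  append 106 at index 3 → [32, 15, 4, 106]
  106 > parent 15 at index 1, swap → [32, 106, 4, 15]
  106 > parent 32 at index 0, swap → [106, 32, 4, 15]
insert 11:
  append 11 at index 4 → [106, 32, 4, 15, 11] (no swap needed)

[106, 32, 4, 15, 11]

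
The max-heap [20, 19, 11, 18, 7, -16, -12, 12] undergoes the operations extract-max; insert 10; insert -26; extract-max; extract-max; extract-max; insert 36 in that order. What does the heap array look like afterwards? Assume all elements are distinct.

extract-max → returns 20:
  remove root 20; move last element 12 to root → [12, 19, 11, 18, 7, -16, -12]
  12 vs larger child 19 at index 1, swap → [19, 12, 11, 18, 7, -16, -12]
  12 vs larger child 18 at index 3, swap → [19, 18, 11, 12, 7, -16, -12]
insert 10:
  append 10 at index 7 → [19, 18, 11, 12, 7, -16, -12, 10] (no swap needed)
insert -26:
  append -26 at index 8 → [19, 18, 11, 12, 7, -16, -12, 10, -26] (no swap needed)
extract-max → returns 19:
  remove root 19; move last element -26 to root → [-26, 18, 11, 12, 7, -16, -12, 10]
  -26 vs larger child 18 at index 1, swap → [18, -26, 11, 12, 7, -16, -12, 10]
  -26 vs larger child 12 at index 3, swap → [18, 12, 11, -26, 7, -16, -12, 10]
  -26 vs only child 10 at index 7, swap → [18, 12, 11, 10, 7, -16, -12, -26]
extract-max → returns 18:
  remove root 18; move last element -26 to root → [-26, 12, 11, 10, 7, -16, -12]
  -26 vs larger child 12 at index 1, swap → [12, -26, 11, 10, 7, -16, -12]
  -26 vs larger child 10 at index 3, swap → [12, 10, 11, -26, 7, -16, -12]
extract-max → returns 12:
  remove root 12; move last element -12 to root → [-12, 10, 11, -26, 7, -16]
  -12 vs larger child 11 at index 2, swap → [11, 10, -12, -26, 7, -16]
insert 36:
  append 36 at index 6 → [11, 10, -12, -26, 7, -16, 36]
  36 > parent -12 at index 2, swap → [11, 10, 36, -26, 7, -16, -12]
  36 > parent 11 at index 0, swap → [36, 10, 11, -26, 7, -16, -12]

[36, 10, 11, -26, 7, -16, -12]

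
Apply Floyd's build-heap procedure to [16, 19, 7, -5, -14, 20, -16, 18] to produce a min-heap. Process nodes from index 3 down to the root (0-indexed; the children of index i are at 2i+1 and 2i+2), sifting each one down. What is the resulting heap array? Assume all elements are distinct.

sift down from index 3: already satisfies heap property
sift down from index 2:
  7 vs smaller child -16 at index 6, swap → [16, 19, -16, -5, -14, 20, 7, 18]
sift down from index 1:
  19 vs smaller child -14 at index 4, swap → [16, -14, -16, -5, 19, 20, 7, 18]
sift down from index 0:
  16 vs smaller child -16 at index 2, swap → [-16, -14, 16, -5, 19, 20, 7, 18]
  16 vs smaller child 7 at index 6, swap → [-16, -14, 7, -5, 19, 20, 16, 18]

[-16, -14, 7, -5, 19, 20, 16, 18]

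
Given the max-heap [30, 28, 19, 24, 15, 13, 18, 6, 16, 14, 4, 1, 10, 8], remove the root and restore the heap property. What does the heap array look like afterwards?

[28, 24, 19, 16, 15, 13, 18, 6, 8, 14, 4, 1, 10]

remove root 30; move last element 8 to root → [8, 28, 19, 24, 15, 13, 18, 6, 16, 14, 4, 1, 10]
8 vs larger child 28 at index 1, swap → [28, 8, 19, 24, 15, 13, 18, 6, 16, 14, 4, 1, 10]
8 vs larger child 24 at index 3, swap → [28, 24, 19, 8, 15, 13, 18, 6, 16, 14, 4, 1, 10]
8 vs larger child 16 at index 8, swap → [28, 24, 19, 16, 15, 13, 18, 6, 8, 14, 4, 1, 10]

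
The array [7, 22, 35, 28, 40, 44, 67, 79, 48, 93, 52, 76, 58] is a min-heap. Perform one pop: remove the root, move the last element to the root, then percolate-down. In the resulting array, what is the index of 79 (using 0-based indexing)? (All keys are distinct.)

remove root 7; move last element 58 to root → [58, 22, 35, 28, 40, 44, 67, 79, 48, 93, 52, 76]
58 vs smaller child 22 at index 1, swap → [22, 58, 35, 28, 40, 44, 67, 79, 48, 93, 52, 76]
58 vs smaller child 28 at index 3, swap → [22, 28, 35, 58, 40, 44, 67, 79, 48, 93, 52, 76]
58 vs smaller child 48 at index 8, swap → [22, 28, 35, 48, 40, 44, 67, 79, 58, 93, 52, 76]
resulting array: [22, 28, 35, 48, 40, 44, 67, 79, 58, 93, 52, 76]

7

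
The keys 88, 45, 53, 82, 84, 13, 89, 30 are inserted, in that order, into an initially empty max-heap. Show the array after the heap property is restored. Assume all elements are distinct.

[89, 84, 88, 45, 82, 13, 53, 30]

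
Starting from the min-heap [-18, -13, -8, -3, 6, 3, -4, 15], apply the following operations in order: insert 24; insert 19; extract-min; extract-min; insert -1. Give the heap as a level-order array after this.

[-8, -3, -4, -1, 6, 3, 24, 19, 15]

insert 24:
  append 24 at index 8 → [-18, -13, -8, -3, 6, 3, -4, 15, 24] (no swap needed)
insert 19:
  append 19 at index 9 → [-18, -13, -8, -3, 6, 3, -4, 15, 24, 19] (no swap needed)
extract-min → returns -18:
  remove root -18; move last element 19 to root → [19, -13, -8, -3, 6, 3, -4, 15, 24]
  19 vs smaller child -13 at index 1, swap → [-13, 19, -8, -3, 6, 3, -4, 15, 24]
  19 vs smaller child -3 at index 3, swap → [-13, -3, -8, 19, 6, 3, -4, 15, 24]
  19 vs smaller child 15 at index 7, swap → [-13, -3, -8, 15, 6, 3, -4, 19, 24]
extract-min → returns -13:
  remove root -13; move last element 24 to root → [24, -3, -8, 15, 6, 3, -4, 19]
  24 vs smaller child -8 at index 2, swap → [-8, -3, 24, 15, 6, 3, -4, 19]
  24 vs smaller child -4 at index 6, swap → [-8, -3, -4, 15, 6, 3, 24, 19]
insert -1:
  append -1 at index 8 → [-8, -3, -4, 15, 6, 3, 24, 19, -1]
  -1 < parent 15 at index 3, swap → [-8, -3, -4, -1, 6, 3, 24, 19, 15]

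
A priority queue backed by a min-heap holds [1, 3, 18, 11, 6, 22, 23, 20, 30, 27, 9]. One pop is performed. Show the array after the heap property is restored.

[3, 6, 18, 11, 9, 22, 23, 20, 30, 27]

remove root 1; move last element 9 to root → [9, 3, 18, 11, 6, 22, 23, 20, 30, 27]
9 vs smaller child 3 at index 1, swap → [3, 9, 18, 11, 6, 22, 23, 20, 30, 27]
9 vs smaller child 6 at index 4, swap → [3, 6, 18, 11, 9, 22, 23, 20, 30, 27]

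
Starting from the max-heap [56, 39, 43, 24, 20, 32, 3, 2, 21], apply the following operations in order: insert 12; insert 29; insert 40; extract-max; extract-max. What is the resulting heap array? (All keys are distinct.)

[40, 39, 32, 24, 29, 20, 3, 2, 21, 12]

insert 12:
  append 12 at index 9 → [56, 39, 43, 24, 20, 32, 3, 2, 21, 12] (no swap needed)
insert 29:
  append 29 at index 10 → [56, 39, 43, 24, 20, 32, 3, 2, 21, 12, 29]
  29 > parent 20 at index 4, swap → [56, 39, 43, 24, 29, 32, 3, 2, 21, 12, 20]
insert 40:
  append 40 at index 11 → [56, 39, 43, 24, 29, 32, 3, 2, 21, 12, 20, 40]
  40 > parent 32 at index 5, swap → [56, 39, 43, 24, 29, 40, 3, 2, 21, 12, 20, 32]
extract-max → returns 56:
  remove root 56; move last element 32 to root → [32, 39, 43, 24, 29, 40, 3, 2, 21, 12, 20]
  32 vs larger child 43 at index 2, swap → [43, 39, 32, 24, 29, 40, 3, 2, 21, 12, 20]
  32 vs larger child 40 at index 5, swap → [43, 39, 40, 24, 29, 32, 3, 2, 21, 12, 20]
extract-max → returns 43:
  remove root 43; move last element 20 to root → [20, 39, 40, 24, 29, 32, 3, 2, 21, 12]
  20 vs larger child 40 at index 2, swap → [40, 39, 20, 24, 29, 32, 3, 2, 21, 12]
  20 vs larger child 32 at index 5, swap → [40, 39, 32, 24, 29, 20, 3, 2, 21, 12]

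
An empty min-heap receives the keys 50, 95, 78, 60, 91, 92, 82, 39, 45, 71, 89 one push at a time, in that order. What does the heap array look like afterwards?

[39, 45, 78, 50, 71, 92, 82, 95, 60, 91, 89]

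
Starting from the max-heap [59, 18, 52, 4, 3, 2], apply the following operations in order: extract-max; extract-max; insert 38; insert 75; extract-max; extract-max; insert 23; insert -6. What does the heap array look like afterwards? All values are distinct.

[23, 18, 2, 3, 4, -6]

extract-max → returns 59:
  remove root 59; move last element 2 to root → [2, 18, 52, 4, 3]
  2 vs larger child 52 at index 2, swap → [52, 18, 2, 4, 3]
extract-max → returns 52:
  remove root 52; move last element 3 to root → [3, 18, 2, 4]
  3 vs larger child 18 at index 1, swap → [18, 3, 2, 4]
  3 vs only child 4 at index 3, swap → [18, 4, 2, 3]
insert 38:
  append 38 at index 4 → [18, 4, 2, 3, 38]
  38 > parent 4 at index 1, swap → [18, 38, 2, 3, 4]
  38 > parent 18 at index 0, swap → [38, 18, 2, 3, 4]
insert 75:
  append 75 at index 5 → [38, 18, 2, 3, 4, 75]
  75 > parent 2 at index 2, swap → [38, 18, 75, 3, 4, 2]
  75 > parent 38 at index 0, swap → [75, 18, 38, 3, 4, 2]
extract-max → returns 75:
  remove root 75; move last element 2 to root → [2, 18, 38, 3, 4]
  2 vs larger child 38 at index 2, swap → [38, 18, 2, 3, 4]
extract-max → returns 38:
  remove root 38; move last element 4 to root → [4, 18, 2, 3]
  4 vs larger child 18 at index 1, swap → [18, 4, 2, 3]
insert 23:
  append 23 at index 4 → [18, 4, 2, 3, 23]
  23 > parent 4 at index 1, swap → [18, 23, 2, 3, 4]
  23 > parent 18 at index 0, swap → [23, 18, 2, 3, 4]
insert -6:
  append -6 at index 5 → [23, 18, 2, 3, 4, -6] (no swap needed)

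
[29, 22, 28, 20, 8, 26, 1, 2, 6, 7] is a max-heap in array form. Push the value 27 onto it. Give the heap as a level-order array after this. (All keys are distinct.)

append 27 at index 10 → [29, 22, 28, 20, 8, 26, 1, 2, 6, 7, 27]
27 > parent 8 at index 4, swap → [29, 22, 28, 20, 27, 26, 1, 2, 6, 7, 8]
27 > parent 22 at index 1, swap → [29, 27, 28, 20, 22, 26, 1, 2, 6, 7, 8]

[29, 27, 28, 20, 22, 26, 1, 2, 6, 7, 8]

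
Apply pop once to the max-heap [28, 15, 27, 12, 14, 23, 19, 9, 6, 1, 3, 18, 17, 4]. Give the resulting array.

[27, 15, 23, 12, 14, 18, 19, 9, 6, 1, 3, 4, 17]

remove root 28; move last element 4 to root → [4, 15, 27, 12, 14, 23, 19, 9, 6, 1, 3, 18, 17]
4 vs larger child 27 at index 2, swap → [27, 15, 4, 12, 14, 23, 19, 9, 6, 1, 3, 18, 17]
4 vs larger child 23 at index 5, swap → [27, 15, 23, 12, 14, 4, 19, 9, 6, 1, 3, 18, 17]
4 vs larger child 18 at index 11, swap → [27, 15, 23, 12, 14, 18, 19, 9, 6, 1, 3, 4, 17]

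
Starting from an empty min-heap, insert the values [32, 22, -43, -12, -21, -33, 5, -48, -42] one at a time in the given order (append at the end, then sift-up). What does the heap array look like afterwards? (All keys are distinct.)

Insert 32:
  append 32 at index 0 → [32] (no swap needed)
Insert 22:
  append 22 at index 1 → [32, 22]
  22 < parent 32 at index 0, swap → [22, 32]
Insert -43:
  append -43 at index 2 → [22, 32, -43]
  -43 < parent 22 at index 0, swap → [-43, 32, 22]
Insert -12:
  append -12 at index 3 → [-43, 32, 22, -12]
  -12 < parent 32 at index 1, swap → [-43, -12, 22, 32]
Insert -21:
  append -21 at index 4 → [-43, -12, 22, 32, -21]
  -21 < parent -12 at index 1, swap → [-43, -21, 22, 32, -12]
Insert -33:
  append -33 at index 5 → [-43, -21, 22, 32, -12, -33]
  -33 < parent 22 at index 2, swap → [-43, -21, -33, 32, -12, 22]
Insert 5:
  append 5 at index 6 → [-43, -21, -33, 32, -12, 22, 5] (no swap needed)
Insert -48:
  append -48 at index 7 → [-43, -21, -33, 32, -12, 22, 5, -48]
  -48 < parent 32 at index 3, swap → [-43, -21, -33, -48, -12, 22, 5, 32]
  -48 < parent -21 at index 1, swap → [-43, -48, -33, -21, -12, 22, 5, 32]
  -48 < parent -43 at index 0, swap → [-48, -43, -33, -21, -12, 22, 5, 32]
Insert -42:
  append -42 at index 8 → [-48, -43, -33, -21, -12, 22, 5, 32, -42]
  -42 < parent -21 at index 3, swap → [-48, -43, -33, -42, -12, 22, 5, 32, -21]

[-48, -43, -33, -42, -12, 22, 5, 32, -21]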